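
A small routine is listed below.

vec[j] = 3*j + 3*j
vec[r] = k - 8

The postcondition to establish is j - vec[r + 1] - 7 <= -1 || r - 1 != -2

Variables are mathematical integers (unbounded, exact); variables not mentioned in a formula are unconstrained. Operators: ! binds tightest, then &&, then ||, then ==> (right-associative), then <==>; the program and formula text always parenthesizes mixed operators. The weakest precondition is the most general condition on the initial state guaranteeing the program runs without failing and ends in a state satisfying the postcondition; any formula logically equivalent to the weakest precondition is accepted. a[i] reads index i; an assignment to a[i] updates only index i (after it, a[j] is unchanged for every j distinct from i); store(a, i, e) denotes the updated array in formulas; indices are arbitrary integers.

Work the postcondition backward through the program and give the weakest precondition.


Working backward. After the program, the postcondition j - vec[r + 1] - 7 <= -1 || r - 1 != -2 must hold; in canonical form it is j <= vec[r + 1] + 6 || r != -1.
Before vec[r] := k - 8: j <= store(vec, r, k - 8)[r + 1] + 6 || r != -1
Before vec[j] := 3*j + 3*j: j <= store(store(vec, j, 6*j), r, k - 8)[r + 1] + 6 || r != -1
Answer: WP = j <= store(store(vec, j, 6*j), r, k - 8)[r + 1] + 6 || r != -1


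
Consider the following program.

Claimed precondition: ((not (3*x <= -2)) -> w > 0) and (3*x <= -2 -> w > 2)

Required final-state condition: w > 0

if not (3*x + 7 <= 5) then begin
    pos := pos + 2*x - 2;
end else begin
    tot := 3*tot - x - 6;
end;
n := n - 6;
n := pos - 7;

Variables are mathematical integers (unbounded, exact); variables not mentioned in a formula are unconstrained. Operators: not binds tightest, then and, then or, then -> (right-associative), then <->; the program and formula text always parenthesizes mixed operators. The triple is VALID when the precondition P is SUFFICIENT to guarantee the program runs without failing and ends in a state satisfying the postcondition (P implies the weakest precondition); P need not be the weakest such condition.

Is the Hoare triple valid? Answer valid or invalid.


Working backward. After the program, w > 0 must hold.
Before n := pos - 7: w > 0
Before n := n - 6: w > 0
Then branch requires w > 0; else branch requires w > 0.
Before the if: ((not (3*x <= -2)) -> w > 0) and (3*x <= -2 -> w > 0)
The weakest precondition is ((not (3*x <= -2)) -> w > 0) and (3*x <= -2 -> w > 0).
Check whether ((not (3*x <= -2)) -> w > 0) and (3*x <= -2 -> w > 2) implies it.
Every state satisfying the precondition satisfies the weakest precondition: the implication holds.
Answer: valid


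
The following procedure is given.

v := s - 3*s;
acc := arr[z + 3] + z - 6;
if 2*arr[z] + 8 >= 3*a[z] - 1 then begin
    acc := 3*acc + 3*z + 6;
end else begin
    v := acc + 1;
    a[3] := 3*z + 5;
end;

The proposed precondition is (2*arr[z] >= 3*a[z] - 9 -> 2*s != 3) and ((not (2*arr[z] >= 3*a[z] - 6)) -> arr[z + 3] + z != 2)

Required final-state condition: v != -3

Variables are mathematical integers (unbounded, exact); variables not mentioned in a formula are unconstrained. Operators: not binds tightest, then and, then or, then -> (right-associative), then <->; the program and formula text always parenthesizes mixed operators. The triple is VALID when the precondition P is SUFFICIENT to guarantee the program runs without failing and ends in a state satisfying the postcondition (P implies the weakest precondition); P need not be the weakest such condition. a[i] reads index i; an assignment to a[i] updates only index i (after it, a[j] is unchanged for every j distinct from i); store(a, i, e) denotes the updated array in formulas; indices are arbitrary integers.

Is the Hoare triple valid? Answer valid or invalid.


Working backward. After the program, v != -3 must hold.
Then branch requires v != -3; else branch requires acc != -4.
Before the if: (2*arr[z] >= 3*a[z] - 9 -> v != -3) and ((not (2*arr[z] >= 3*a[z] - 9)) -> acc != -4)
Before acc := arr[z + 3] + z - 6: (2*arr[z] >= 3*a[z] - 9 -> v != -3) and ((not (2*arr[z] >= 3*a[z] - 9)) -> arr[z + 3] + z != 2)
Before v := s - 3*s: (2*arr[z] >= 3*a[z] - 9 -> 2*s != 3) and ((not (2*arr[z] >= 3*a[z] - 9)) -> arr[z + 3] + z != 2)
The weakest precondition is (2*arr[z] >= 3*a[z] - 9 -> 2*s != 3) and ((not (2*arr[z] >= 3*a[z] - 9)) -> arr[z + 3] + z != 2).
Check whether (2*arr[z] >= 3*a[z] - 9 -> 2*s != 3) and ((not (2*arr[z] >= 3*a[z] - 6)) -> arr[z + 3] + z != 2) implies it.
Every state satisfying the precondition satisfies the weakest precondition: the implication holds.
Answer: valid


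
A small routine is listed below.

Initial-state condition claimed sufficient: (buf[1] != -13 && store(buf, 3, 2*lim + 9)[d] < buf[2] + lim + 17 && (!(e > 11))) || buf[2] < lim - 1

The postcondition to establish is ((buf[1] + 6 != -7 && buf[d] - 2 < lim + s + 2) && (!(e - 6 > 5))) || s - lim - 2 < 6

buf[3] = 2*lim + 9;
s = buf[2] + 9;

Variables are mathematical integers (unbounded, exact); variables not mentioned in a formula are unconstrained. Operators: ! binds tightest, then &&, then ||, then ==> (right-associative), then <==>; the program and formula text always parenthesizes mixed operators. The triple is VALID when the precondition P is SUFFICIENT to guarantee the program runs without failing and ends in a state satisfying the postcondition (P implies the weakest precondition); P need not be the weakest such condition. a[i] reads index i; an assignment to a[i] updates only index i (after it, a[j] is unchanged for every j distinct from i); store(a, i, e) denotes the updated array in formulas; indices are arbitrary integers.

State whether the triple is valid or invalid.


Working backward. After the program, the postcondition ((buf[1] + 6 != -7 && buf[d] - 2 < lim + s + 2) && (!(e - 6 > 5))) || s - lim - 2 < 6 must hold; in canonical form it is (buf[1] != -13 && buf[d] < lim + s + 4 && (!(e > 11))) || s < lim + 8.
Before s := buf[2] + 9: (buf[1] != -13 && buf[d] < buf[2] + lim + 13 && (!(e > 11))) || buf[2] < lim - 1
Before buf[3] := 2*lim + 9: (buf[1] != -13 && store(buf, 3, 2*lim + 9)[d] < buf[2] + lim + 13 && (!(e > 11))) || buf[2] < lim - 1
The weakest precondition is (buf[1] != -13 && store(buf, 3, 2*lim + 9)[d] < buf[2] + lim + 13 && (!(e > 11))) || buf[2] < lim - 1.
Check whether (buf[1] != -13 && store(buf, 3, 2*lim + 9)[d] < buf[2] + lim + 17 && (!(e > 11))) || buf[2] < lim - 1 implies it.
Countermodel: at the initial state buf = {[1] = 5, [2] = -1, [3] = 4, [7] = 12, elsewhere 4}, d = 7, e = 11, lim = 0, the precondition holds but the weakest precondition fails.
Answer: invalid


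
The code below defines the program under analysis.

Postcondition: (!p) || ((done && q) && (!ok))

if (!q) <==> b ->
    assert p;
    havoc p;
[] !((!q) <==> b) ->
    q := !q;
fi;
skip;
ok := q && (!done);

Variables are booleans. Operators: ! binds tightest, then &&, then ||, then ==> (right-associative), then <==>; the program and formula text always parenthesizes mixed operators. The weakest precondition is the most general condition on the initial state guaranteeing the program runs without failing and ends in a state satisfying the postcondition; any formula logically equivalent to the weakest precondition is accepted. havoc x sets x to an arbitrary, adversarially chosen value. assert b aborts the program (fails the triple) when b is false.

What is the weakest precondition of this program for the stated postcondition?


Working backward. After the program, the postcondition (!p) || ((done && q) && (!ok)) must hold; in canonical form it is (!p) || (done && q && (!ok)).
Before ok := q && (!done): (!p) || (done && q && (!(q && (!done))))
Before skip: (!p) || (done && q && (!(q && (!done))))
Then branch requires p && done && q && (!(q && (!done))); else branch requires (!p) || (done && (!q) && (!((!q) && (!done)))).
Before the if: (((!q) <==> b) ==> (p && done && q && (!(q && (!done))))) && ((!((!q) <==> b)) ==> ((!p) || (done && (!q) && (!((!q) && (!done))))))
Answer: WP = (((!q) <==> b) ==> (p && done && q && (!(q && (!done))))) && ((!((!q) <==> b)) ==> ((!p) || (done && (!q) && (!((!q) && (!done))))))


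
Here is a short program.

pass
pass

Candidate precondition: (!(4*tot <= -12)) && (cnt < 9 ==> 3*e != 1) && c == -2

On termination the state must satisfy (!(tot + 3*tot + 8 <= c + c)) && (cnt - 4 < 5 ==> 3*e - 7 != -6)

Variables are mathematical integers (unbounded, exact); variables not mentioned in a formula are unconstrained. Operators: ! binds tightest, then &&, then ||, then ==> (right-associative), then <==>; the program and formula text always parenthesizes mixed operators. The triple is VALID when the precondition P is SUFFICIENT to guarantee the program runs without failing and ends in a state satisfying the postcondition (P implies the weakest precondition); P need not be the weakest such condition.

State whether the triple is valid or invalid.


Working backward. After the program, the postcondition (!(tot + 3*tot + 8 <= c + c)) && (cnt - 4 < 5 ==> 3*e - 7 != -6) must hold; in canonical form it is (!(4*tot <= 2*c - 8)) && (cnt < 9 ==> 3*e != 1).
Before skip: (!(4*tot <= 2*c - 8)) && (cnt < 9 ==> 3*e != 1)
Before skip: (!(4*tot <= 2*c - 8)) && (cnt < 9 ==> 3*e != 1)
The weakest precondition is (!(4*tot <= 2*c - 8)) && (cnt < 9 ==> 3*e != 1).
Check whether (!(4*tot <= -12)) && (cnt < 9 ==> 3*e != 1) && c == -2 implies it.
Every state satisfying the precondition satisfies the weakest precondition: the implication holds.
Answer: valid


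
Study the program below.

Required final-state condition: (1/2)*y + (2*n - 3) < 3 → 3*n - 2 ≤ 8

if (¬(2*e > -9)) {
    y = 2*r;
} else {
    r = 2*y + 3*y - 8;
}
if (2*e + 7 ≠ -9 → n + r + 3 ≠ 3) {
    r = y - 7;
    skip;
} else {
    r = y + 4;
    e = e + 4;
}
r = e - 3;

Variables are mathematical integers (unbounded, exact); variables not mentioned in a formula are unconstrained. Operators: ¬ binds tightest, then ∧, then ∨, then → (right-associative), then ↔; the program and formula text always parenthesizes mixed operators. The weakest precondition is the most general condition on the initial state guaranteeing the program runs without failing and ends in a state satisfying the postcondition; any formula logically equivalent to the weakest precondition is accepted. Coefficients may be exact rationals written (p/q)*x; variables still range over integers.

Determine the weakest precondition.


Working backward. After the program, the postcondition (1/2)*y + (2*n - 3) < 3 → 3*n - 2 ≤ 8 must hold; in canonical form it is 2*n + (1/2)*y < 6 → 3*n ≤ 10.
Before r := e - 3: 2*n + (1/2)*y < 6 → 3*n ≤ 10
Then branch requires 2*n + (1/2)*y < 6 → 3*n ≤ 10; else branch requires 2*n + (1/2)*y < 6 → 3*n ≤ 10.
Before the if: ((2*e ≠ -16 → n + r ≠ 0) → (2*n + (1/2)*y < 6 → 3*n ≤ 10)) ∧ ((¬(2*e ≠ -16 → n + r ≠ 0)) → (2*n + (1/2)*y < 6 → 3*n ≤ 10))
Then branch requires ((2*e ≠ -16 → n + r ≠ 0) → (2*n + r < 6 → 3*n ≤ 10)) ∧ ((¬(2*e ≠ -16 → n + r ≠ 0)) → (2*n + r < 6 → 3*n ≤ 10)); else branch requires ((2*e ≠ -16 → n + 5*y ≠ 8) → (2*n + (1/2)*y < 6 → 3*n ≤ 10)) ∧ ((¬(2*e ≠ -16 → n + 5*y ≠ 8)) → (2*n + (1/2)*y < 6 → 3*n ≤ 10)).
Before the if: ((¬(2*e > -9)) → (((2*e ≠ -16 → n + r ≠ 0) → (2*n + r < 6 → 3*n ≤ 10)) ∧ ((¬(2*e ≠ -16 → n + r ≠ 0)) → (2*n + r < 6 → 3*n ≤ 10)))) ∧ (2*e > -9 → (((2*e ≠ -16 → n + 5*y ≠ 8) → (2*n + (1/2)*y < 6 → 3*n ≤ 10)) ∧ ((¬(2*e ≠ -16 → n + 5*y ≠ 8)) → (2*n + (1/2)*y < 6 → 3*n ≤ 10))))
Answer: WP = ((¬(2*e > -9)) → (((2*e ≠ -16 → n + r ≠ 0) → (2*n + r < 6 → 3*n ≤ 10)) ∧ ((¬(2*e ≠ -16 → n + r ≠ 0)) → (2*n + r < 6 → 3*n ≤ 10)))) ∧ (2*e > -9 → (((2*e ≠ -16 → n + 5*y ≠ 8) → (2*n + (1/2)*y < 6 → 3*n ≤ 10)) ∧ ((¬(2*e ≠ -16 → n + 5*y ≠ 8)) → (2*n + (1/2)*y < 6 → 3*n ≤ 10))))


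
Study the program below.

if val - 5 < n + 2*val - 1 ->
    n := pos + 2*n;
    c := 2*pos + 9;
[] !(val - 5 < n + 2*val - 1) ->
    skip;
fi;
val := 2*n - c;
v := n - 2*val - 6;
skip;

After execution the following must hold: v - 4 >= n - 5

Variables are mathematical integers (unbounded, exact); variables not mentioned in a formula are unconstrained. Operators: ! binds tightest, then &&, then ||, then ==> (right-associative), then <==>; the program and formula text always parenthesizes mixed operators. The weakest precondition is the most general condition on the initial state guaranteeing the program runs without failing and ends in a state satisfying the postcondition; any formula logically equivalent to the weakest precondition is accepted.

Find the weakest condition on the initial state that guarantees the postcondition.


Working backward. After the program, the postcondition v - 4 >= n - 5 must hold; in canonical form it is v >= n - 1.
Before skip: v >= n - 1
Before v := n - 2*val - 6: 2*val <= -5
Before val := 2*n - c: 4*n <= 2*c - 5
Then branch requires 8*n <= 13; else branch requires 4*n <= 2*c - 5.
Before the if: (n + val > -4 ==> 8*n <= 13) && ((!(n + val > -4)) ==> 4*n <= 2*c - 5)
Answer: WP = (n + val > -4 ==> 8*n <= 13) && ((!(n + val > -4)) ==> 4*n <= 2*c - 5)


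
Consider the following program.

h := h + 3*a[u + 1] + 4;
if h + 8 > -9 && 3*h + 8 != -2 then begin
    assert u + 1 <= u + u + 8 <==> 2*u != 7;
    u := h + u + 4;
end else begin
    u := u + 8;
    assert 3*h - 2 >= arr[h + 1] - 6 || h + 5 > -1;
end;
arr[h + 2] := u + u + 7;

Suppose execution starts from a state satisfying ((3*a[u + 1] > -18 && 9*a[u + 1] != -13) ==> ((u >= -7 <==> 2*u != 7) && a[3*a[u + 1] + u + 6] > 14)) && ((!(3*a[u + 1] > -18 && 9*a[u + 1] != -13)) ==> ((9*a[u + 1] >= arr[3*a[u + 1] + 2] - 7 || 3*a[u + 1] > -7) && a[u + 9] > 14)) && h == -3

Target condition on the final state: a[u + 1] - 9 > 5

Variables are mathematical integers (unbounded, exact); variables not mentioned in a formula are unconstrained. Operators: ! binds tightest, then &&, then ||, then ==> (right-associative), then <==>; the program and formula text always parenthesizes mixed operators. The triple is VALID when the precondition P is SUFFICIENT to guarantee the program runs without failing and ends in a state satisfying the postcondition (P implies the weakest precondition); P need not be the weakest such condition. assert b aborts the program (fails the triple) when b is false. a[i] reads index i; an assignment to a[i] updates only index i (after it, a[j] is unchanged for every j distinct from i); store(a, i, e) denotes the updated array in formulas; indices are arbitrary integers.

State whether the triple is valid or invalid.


Working backward. After the program, the postcondition a[u + 1] - 9 > 5 must hold; in canonical form it is a[u + 1] > 14.
Before arr[h + 2] := u + u + 7: a[u + 1] > 14
Then branch requires (u >= -7 <==> 2*u != 7) && a[h + u + 5] > 14; else branch requires (3*h >= arr[h + 1] - 4 || h > -6) && a[u + 9] > 14.
Before the if: ((h > -17 && 3*h != -10) ==> ((u >= -7 <==> 2*u != 7) && a[h + u + 5] > 14)) && ((!(h > -17 && 3*h != -10)) ==> ((3*h >= arr[h + 1] - 4 || h > -6) && a[u + 9] > 14))
Before h := h + 3*a[u + 1] + 4: ((3*a[u + 1] + h > -21 && 9*a[u + 1] + 3*h != -22) ==> ((u >= -7 <==> 2*u != 7) && a[3*a[u + 1] + h + u + 9] > 14)) && ((!(3*a[u + 1] + h > -21 && 9*a[u + 1] + 3*h != -22)) ==> ((9*a[u + 1] + 3*h >= arr[3*a[u + 1] + h + 5] - 16 || 3*a[u + 1] + h > -10) && a[u + 9] > 14))
The weakest precondition is ((3*a[u + 1] + h > -21 && 9*a[u + 1] + 3*h != -22) ==> ((u >= -7 <==> 2*u != 7) && a[3*a[u + 1] + h + u + 9] > 14)) && ((!(3*a[u + 1] + h > -21 && 9*a[u + 1] + 3*h != -22)) ==> ((9*a[u + 1] + 3*h >= arr[3*a[u + 1] + h + 5] - 16 || 3*a[u + 1] + h > -10) && a[u + 9] > 14)).
Check whether ((3*a[u + 1] > -18 && 9*a[u + 1] != -13) ==> ((u >= -7 <==> 2*u != 7) && a[3*a[u + 1] + u + 6] > 14)) && ((!(3*a[u + 1] > -18 && 9*a[u + 1] != -13)) ==> ((9*a[u + 1] >= arr[3*a[u + 1] + 2] - 7 || 3*a[u + 1] > -7) && a[u + 9] > 14)) && h == -3 implies it.
Every state satisfying the precondition satisfies the weakest precondition: the implication holds.
Answer: valid


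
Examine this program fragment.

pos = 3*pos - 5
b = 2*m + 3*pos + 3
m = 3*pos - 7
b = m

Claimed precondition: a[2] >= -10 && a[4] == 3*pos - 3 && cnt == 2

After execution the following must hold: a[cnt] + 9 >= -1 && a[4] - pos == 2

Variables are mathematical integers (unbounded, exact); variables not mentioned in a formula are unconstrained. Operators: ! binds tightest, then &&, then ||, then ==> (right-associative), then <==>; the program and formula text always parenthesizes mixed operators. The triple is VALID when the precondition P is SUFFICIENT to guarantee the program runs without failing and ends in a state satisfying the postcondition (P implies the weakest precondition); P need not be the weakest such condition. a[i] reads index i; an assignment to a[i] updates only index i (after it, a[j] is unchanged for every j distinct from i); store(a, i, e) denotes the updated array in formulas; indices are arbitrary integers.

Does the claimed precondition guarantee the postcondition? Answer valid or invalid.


Working backward. After the program, the postcondition a[cnt] + 9 >= -1 && a[4] - pos == 2 must hold; in canonical form it is a[cnt] >= -10 && a[4] == pos + 2.
Before b := m: a[cnt] >= -10 && a[4] == pos + 2
Before m := 3*pos - 7: a[cnt] >= -10 && a[4] == pos + 2
Before b := 2*m + 3*pos + 3: a[cnt] >= -10 && a[4] == pos + 2
Before pos := 3*pos - 5: a[cnt] >= -10 && a[4] == 3*pos - 3
The weakest precondition is a[cnt] >= -10 && a[4] == 3*pos - 3.
Check whether a[2] >= -10 && a[4] == 3*pos - 3 && cnt == 2 implies it.
Every state satisfying the precondition satisfies the weakest precondition: the implication holds.
Answer: valid


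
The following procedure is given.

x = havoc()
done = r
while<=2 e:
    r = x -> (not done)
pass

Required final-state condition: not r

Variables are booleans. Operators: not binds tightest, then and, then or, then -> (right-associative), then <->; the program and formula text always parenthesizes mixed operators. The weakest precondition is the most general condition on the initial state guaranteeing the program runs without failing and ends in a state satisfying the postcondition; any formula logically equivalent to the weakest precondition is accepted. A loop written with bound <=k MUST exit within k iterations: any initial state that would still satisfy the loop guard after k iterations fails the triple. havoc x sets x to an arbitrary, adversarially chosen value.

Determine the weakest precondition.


Working backward. After the program, not r must hold.
Before skip: not r
Before the loop (bound <=2), unroll the exhaustion recursion (WP_0 = exit-now case; WP_j = one more guarded iteration, up to j = 2):
  WP_0: (not e) and (not r)
  WP_1: (e -> ((not e) and (not (x -> (not done))))) and ((not e) -> (not r))
  WP_2: (e -> ((e -> ((not e) and (not (x -> (not done))))) and ((not e) -> (not (x -> (not done)))))) and ((not e) -> (not r))
So before the loop: (e -> ((e -> ((not e) and (not (x -> (not done))))) and ((not e) -> (not (x -> (not done)))))) and ((not e) -> (not r))
Before done := r: (e -> ((e -> ((not e) and (not (x -> (not r))))) and ((not e) -> (not (x -> (not r)))))) and ((not e) -> (not r))
Before havoc x: (e -> ((e -> ((not e) and r)) and ((not e) -> r))) and ((not e) -> (not r)) and (not e)
Answer: WP = (e -> ((e -> ((not e) and r)) and ((not e) -> r))) and ((not e) -> (not r)) and (not e)


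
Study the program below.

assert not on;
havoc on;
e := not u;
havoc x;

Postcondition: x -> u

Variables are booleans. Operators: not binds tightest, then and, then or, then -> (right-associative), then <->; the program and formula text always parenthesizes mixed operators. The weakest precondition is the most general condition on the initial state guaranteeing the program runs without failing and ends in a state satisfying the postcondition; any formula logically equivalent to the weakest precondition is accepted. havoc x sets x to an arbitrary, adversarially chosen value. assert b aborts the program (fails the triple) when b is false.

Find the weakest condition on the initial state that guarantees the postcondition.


Working backward. After the program, x -> u must hold.
Before havoc x: u
Before e := not u: u
Before havoc on: u
Before assert not on: (not on) and u
Answer: WP = (not on) and u


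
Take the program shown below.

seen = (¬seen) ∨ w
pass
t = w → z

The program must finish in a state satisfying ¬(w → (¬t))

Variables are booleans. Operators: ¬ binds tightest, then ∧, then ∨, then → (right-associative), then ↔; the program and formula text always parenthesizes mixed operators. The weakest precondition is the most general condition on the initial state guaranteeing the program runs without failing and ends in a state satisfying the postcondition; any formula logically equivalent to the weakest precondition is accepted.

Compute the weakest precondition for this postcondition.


Working backward. After the program, ¬(w → (¬t)) must hold.
Before t := w → z: ¬(w → (¬(w → z)))
Before skip: ¬(w → (¬(w → z)))
Before seen := (¬seen) ∨ w: ¬(w → (¬(w → z)))
Answer: WP = ¬(w → (¬(w → z)))


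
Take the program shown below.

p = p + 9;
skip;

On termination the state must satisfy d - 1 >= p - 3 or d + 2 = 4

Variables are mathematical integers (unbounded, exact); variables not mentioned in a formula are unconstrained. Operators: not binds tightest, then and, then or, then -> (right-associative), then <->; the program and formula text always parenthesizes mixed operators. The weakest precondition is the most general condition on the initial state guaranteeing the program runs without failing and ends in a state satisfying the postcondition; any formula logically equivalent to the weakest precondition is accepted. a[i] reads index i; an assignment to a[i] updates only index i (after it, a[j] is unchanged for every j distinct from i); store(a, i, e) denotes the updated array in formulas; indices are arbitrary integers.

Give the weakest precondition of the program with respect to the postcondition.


Working backward. After the program, the postcondition d - 1 >= p - 3 or d + 2 = 4 must hold; in canonical form it is d >= p - 2 or d = 2.
Before skip: d >= p - 2 or d = 2
Before p := p + 9: d >= p + 7 or d = 2
Answer: WP = d >= p + 7 or d = 2


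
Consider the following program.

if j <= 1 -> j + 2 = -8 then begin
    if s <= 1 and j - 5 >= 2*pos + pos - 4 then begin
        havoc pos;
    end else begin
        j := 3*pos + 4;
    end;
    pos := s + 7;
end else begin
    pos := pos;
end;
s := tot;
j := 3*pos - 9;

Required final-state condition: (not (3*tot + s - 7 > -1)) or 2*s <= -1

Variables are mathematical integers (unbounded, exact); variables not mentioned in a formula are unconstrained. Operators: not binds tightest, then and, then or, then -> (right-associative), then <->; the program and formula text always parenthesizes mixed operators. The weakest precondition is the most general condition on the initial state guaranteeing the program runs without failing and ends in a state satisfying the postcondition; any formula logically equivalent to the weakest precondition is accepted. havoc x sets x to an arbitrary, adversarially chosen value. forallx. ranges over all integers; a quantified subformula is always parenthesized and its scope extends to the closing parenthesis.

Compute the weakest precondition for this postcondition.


Working backward. After the program, the postcondition (not (3*tot + s - 7 > -1)) or 2*s <= -1 must hold; in canonical form it is (not (s + 3*tot > 6)) or 2*s <= -1.
Before j := 3*pos - 9: (not (s + 3*tot > 6)) or 2*s <= -1
Before s := tot: (not (4*tot > 6)) or 2*tot <= -1
Then branch requires ((s <= 1 and j >= 3*pos + 1) -> ((not (4*tot > 6)) or 2*tot <= -1)) and ((not (s <= 1 and j >= 3*pos + 1)) -> ((not (4*tot > 6)) or 2*tot <= -1)); else branch requires (not (4*tot > 6)) or 2*tot <= -1.
Before the if: ((j <= 1 -> j = -10) -> (((s <= 1 and j >= 3*pos + 1) -> ((not (4*tot > 6)) or 2*tot <= -1)) and ((not (s <= 1 and j >= 3*pos + 1)) -> ((not (4*tot > 6)) or 2*tot <= -1)))) and ((not (j <= 1 -> j = -10)) -> ((not (4*tot > 6)) or 2*tot <= -1))
Answer: WP = ((j <= 1 -> j = -10) -> (((s <= 1 and j >= 3*pos + 1) -> ((not (4*tot > 6)) or 2*tot <= -1)) and ((not (s <= 1 and j >= 3*pos + 1)) -> ((not (4*tot > 6)) or 2*tot <= -1)))) and ((not (j <= 1 -> j = -10)) -> ((not (4*tot > 6)) or 2*tot <= -1))


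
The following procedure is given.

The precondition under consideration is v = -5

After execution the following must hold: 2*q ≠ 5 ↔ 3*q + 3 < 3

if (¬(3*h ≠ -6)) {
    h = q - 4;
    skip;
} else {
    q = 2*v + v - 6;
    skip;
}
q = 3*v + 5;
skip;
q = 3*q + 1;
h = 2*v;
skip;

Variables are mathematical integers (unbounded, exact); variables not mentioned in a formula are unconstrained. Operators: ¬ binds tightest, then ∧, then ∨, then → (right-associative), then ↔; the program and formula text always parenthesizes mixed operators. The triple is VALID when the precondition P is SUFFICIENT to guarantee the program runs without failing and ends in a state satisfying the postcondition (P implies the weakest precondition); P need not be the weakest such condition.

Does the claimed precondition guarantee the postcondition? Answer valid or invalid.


Working backward. After the program, the postcondition 2*q ≠ 5 ↔ 3*q + 3 < 3 must hold; in canonical form it is 2*q ≠ 5 ↔ 3*q < 0.
Before skip: 2*q ≠ 5 ↔ 3*q < 0
Before h := 2*v: 2*q ≠ 5 ↔ 3*q < 0
Before q := 3*q + 1: 6*q ≠ 3 ↔ 9*q < -3
Before skip: 6*q ≠ 3 ↔ 9*q < -3
Before q := 3*v + 5: 18*v ≠ -27 ↔ 27*v < -48
Then branch requires 18*v ≠ -27 ↔ 27*v < -48; else branch requires 18*v ≠ -27 ↔ 27*v < -48.
Before the if: ((¬(3*h ≠ -6)) → (18*v ≠ -27 ↔ 27*v < -48)) ∧ (3*h ≠ -6 → (18*v ≠ -27 ↔ 27*v < -48))
The weakest precondition is ((¬(3*h ≠ -6)) → (18*v ≠ -27 ↔ 27*v < -48)) ∧ (3*h ≠ -6 → (18*v ≠ -27 ↔ 27*v < -48)).
Check whether v = -5 implies it.
Every state satisfying the precondition satisfies the weakest precondition: the implication holds.
Answer: valid


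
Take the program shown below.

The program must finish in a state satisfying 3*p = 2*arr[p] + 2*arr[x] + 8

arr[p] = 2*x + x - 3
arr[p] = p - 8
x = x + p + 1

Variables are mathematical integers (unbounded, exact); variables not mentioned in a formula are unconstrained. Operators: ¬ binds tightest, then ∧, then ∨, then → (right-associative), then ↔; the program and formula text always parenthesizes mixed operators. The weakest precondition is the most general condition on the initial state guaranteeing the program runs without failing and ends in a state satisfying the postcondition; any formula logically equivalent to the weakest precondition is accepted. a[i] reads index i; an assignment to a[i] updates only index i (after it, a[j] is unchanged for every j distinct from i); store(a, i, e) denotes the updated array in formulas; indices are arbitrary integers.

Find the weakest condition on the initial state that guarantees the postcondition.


Working backward. After the program, 3*p = 2*arr[p] + 2*arr[x] + 8 must hold.
Before x := x + p + 1: 3*p = 2*arr[p + x + 1] + 2*arr[p] + 8
Before arr[p] := p - 8: 3*p = 2*store(arr, p, p - 8)[p + x + 1] + 2*store(arr, p, p - 8)[p] + 8
Before arr[p] := 2*x + x - 3: 3*p = 2*store(store(arr, p, 3*x - 3), p, p - 8)[p + x + 1] + 2*store(store(arr, p, 3*x - 3), p, p - 8)[p] + 8
Answer: WP = 3*p = 2*store(store(arr, p, 3*x - 3), p, p - 8)[p + x + 1] + 2*store(store(arr, p, 3*x - 3), p, p - 8)[p] + 8


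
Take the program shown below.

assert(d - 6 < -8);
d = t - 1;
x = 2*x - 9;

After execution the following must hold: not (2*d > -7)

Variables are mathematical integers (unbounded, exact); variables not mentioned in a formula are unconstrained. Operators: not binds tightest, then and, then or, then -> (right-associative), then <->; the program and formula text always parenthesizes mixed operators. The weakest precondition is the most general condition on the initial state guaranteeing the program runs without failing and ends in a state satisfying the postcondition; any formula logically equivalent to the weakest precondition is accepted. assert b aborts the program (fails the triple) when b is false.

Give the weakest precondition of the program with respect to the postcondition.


Working backward. After the program, not (2*d > -7) must hold.
Before x := 2*x - 9: not (2*d > -7)
Before d := t - 1: not (2*t > -5)
Before assert d - 6 < -8: d < -2 and (not (2*t > -5))
Answer: WP = d < -2 and (not (2*t > -5))


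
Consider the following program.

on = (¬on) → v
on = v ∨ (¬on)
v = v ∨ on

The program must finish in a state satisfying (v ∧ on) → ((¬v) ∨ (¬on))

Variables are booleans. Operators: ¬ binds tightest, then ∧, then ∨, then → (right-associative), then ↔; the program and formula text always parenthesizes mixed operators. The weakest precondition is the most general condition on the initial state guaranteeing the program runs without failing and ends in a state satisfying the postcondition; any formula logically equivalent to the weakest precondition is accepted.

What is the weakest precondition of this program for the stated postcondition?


Working backward. After the program, (v ∧ on) → ((¬v) ∨ (¬on)) must hold.
Before v := v ∨ on: ((v ∨ on) ∧ on) → ((¬(v ∨ on)) ∨ (¬on))
Before on := v ∨ (¬on): (v ∨ (¬on)) → (¬(v ∨ (¬on)))
Before on := (¬on) → v: (v ∨ (¬((¬on) → v))) → (¬(v ∨ (¬((¬on) → v))))
Answer: WP = (v ∨ (¬((¬on) → v))) → (¬(v ∨ (¬((¬on) → v))))


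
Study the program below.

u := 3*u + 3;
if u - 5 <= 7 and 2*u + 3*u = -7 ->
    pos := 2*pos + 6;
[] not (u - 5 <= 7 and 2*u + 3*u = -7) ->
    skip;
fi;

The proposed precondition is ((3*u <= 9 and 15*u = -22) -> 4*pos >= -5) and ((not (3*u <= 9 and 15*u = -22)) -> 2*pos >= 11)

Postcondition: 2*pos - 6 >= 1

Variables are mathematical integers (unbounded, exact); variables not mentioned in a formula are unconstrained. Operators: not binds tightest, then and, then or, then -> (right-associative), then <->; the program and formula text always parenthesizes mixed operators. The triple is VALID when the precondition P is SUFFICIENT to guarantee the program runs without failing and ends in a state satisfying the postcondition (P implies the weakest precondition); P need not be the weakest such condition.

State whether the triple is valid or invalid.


Working backward. After the program, the postcondition 2*pos - 6 >= 1 must hold; in canonical form it is 2*pos >= 7.
Then branch requires 4*pos >= -5; else branch requires 2*pos >= 7.
Before the if: ((u <= 12 and 5*u = -7) -> 4*pos >= -5) and ((not (u <= 12 and 5*u = -7)) -> 2*pos >= 7)
Before u := 3*u + 3: ((3*u <= 9 and 15*u = -22) -> 4*pos >= -5) and ((not (3*u <= 9 and 15*u = -22)) -> 2*pos >= 7)
The weakest precondition is ((3*u <= 9 and 15*u = -22) -> 4*pos >= -5) and ((not (3*u <= 9 and 15*u = -22)) -> 2*pos >= 7).
Check whether ((3*u <= 9 and 15*u = -22) -> 4*pos >= -5) and ((not (3*u <= 9 and 15*u = -22)) -> 2*pos >= 11) implies it.
Every state satisfying the precondition satisfies the weakest precondition: the implication holds.
Answer: valid


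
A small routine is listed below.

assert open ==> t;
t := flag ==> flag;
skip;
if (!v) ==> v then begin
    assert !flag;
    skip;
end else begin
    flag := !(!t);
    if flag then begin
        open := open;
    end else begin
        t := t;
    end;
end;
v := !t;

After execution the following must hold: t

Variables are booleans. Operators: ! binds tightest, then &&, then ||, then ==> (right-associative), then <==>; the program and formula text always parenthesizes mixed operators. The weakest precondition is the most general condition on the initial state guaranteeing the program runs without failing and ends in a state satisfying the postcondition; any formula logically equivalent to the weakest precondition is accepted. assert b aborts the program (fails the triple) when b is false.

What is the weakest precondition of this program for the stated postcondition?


Working backward. After the program, t must hold.
Before v := !t: t
Then branch requires (!flag) && t; else branch requires (!t) ==> t.
Before the if: (((!v) ==> v) ==> ((!flag) && t)) && ((!((!v) ==> v)) ==> ((!t) ==> t))
Before skip: (((!v) ==> v) ==> ((!flag) && t)) && ((!((!v) ==> v)) ==> ((!t) ==> t))
Before t := flag ==> flag: ((!v) ==> v) ==> (!flag)
Before assert open ==> t: (open ==> t) && (((!v) ==> v) ==> (!flag))
Answer: WP = (open ==> t) && (((!v) ==> v) ==> (!flag))


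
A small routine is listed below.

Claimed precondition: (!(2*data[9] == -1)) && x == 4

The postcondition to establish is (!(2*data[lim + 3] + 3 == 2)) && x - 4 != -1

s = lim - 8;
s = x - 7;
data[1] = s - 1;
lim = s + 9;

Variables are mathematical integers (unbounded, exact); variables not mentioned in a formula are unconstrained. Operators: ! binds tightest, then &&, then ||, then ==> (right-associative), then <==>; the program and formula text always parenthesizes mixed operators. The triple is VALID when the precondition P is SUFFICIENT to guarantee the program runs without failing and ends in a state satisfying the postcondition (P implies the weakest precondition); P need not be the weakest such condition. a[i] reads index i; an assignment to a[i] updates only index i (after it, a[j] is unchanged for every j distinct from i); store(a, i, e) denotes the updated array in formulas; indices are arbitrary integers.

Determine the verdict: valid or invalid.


Working backward. After the program, the postcondition (!(2*data[lim + 3] + 3 == 2)) && x - 4 != -1 must hold; in canonical form it is (!(2*data[lim + 3] == -1)) && x != 3.
Before lim := s + 9: (!(2*data[s + 12] == -1)) && x != 3
Before data[1] := s - 1: (!(2*store(data, 1, s - 1)[s + 12] == -1)) && x != 3
Before s := x - 7: (!(2*store(data, 1, x - 8)[x + 5] == -1)) && x != 3
Before s := lim - 8: (!(2*store(data, 1, x - 8)[x + 5] == -1)) && x != 3
The weakest precondition is (!(2*store(data, 1, x - 8)[x + 5] == -1)) && x != 3.
Check whether (!(2*data[9] == -1)) && x == 4 implies it.
Every state satisfying the precondition satisfies the weakest precondition: the implication holds.
Answer: valid


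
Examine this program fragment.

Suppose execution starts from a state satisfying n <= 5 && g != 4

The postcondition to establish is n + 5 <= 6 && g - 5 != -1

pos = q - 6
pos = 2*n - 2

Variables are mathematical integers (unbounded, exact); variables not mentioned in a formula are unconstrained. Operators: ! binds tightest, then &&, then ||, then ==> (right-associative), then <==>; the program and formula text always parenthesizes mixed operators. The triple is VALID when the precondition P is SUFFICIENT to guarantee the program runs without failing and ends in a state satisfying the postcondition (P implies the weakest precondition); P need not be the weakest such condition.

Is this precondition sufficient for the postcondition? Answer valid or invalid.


Working backward. After the program, the postcondition n + 5 <= 6 && g - 5 != -1 must hold; in canonical form it is n <= 1 && g != 4.
Before pos := 2*n - 2: n <= 1 && g != 4
Before pos := q - 6: n <= 1 && g != 4
The weakest precondition is n <= 1 && g != 4.
Check whether n <= 5 && g != 4 implies it.
Countermodel: at the initial state g = 5, n = 2, the precondition holds but the weakest precondition fails.
Answer: invalid


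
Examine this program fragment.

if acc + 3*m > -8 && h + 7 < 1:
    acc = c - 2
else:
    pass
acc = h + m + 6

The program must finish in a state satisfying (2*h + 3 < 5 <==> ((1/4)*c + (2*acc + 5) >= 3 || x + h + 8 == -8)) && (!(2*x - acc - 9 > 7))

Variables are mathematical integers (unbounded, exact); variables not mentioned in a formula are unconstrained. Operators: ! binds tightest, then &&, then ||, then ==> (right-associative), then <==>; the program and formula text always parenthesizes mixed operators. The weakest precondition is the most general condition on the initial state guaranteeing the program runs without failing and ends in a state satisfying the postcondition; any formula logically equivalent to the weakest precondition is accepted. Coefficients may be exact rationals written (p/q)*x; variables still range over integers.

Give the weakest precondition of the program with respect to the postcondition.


Working backward. After the program, the postcondition (2*h + 3 < 5 <==> ((1/4)*c + (2*acc + 5) >= 3 || x + h + 8 == -8)) && (!(2*x - acc - 9 > 7)) must hold; in canonical form it is (2*h < 2 <==> (2*acc + (1/4)*c >= -2 || h + x == -16)) && (!(2*x > acc + 16)).
Before acc := h + m + 6: (2*h < 2 <==> ((1/4)*c + 2*h + 2*m >= -14 || h + x == -16)) && (!(2*x > h + m + 22))
Then branch requires (2*h < 2 <==> ((1/4)*c + 2*h + 2*m >= -14 || h + x == -16)) && (!(2*x > h + m + 22)); else branch requires (2*h < 2 <==> ((1/4)*c + 2*h + 2*m >= -14 || h + x == -16)) && (!(2*x > h + m + 22)).
Before the if: ((acc + 3*m > -8 && h < -6) ==> ((2*h < 2 <==> ((1/4)*c + 2*h + 2*m >= -14 || h + x == -16)) && (!(2*x > h + m + 22)))) && ((!(acc + 3*m > -8 && h < -6)) ==> ((2*h < 2 <==> ((1/4)*c + 2*h + 2*m >= -14 || h + x == -16)) && (!(2*x > h + m + 22))))
Answer: WP = ((acc + 3*m > -8 && h < -6) ==> ((2*h < 2 <==> ((1/4)*c + 2*h + 2*m >= -14 || h + x == -16)) && (!(2*x > h + m + 22)))) && ((!(acc + 3*m > -8 && h < -6)) ==> ((2*h < 2 <==> ((1/4)*c + 2*h + 2*m >= -14 || h + x == -16)) && (!(2*x > h + m + 22))))


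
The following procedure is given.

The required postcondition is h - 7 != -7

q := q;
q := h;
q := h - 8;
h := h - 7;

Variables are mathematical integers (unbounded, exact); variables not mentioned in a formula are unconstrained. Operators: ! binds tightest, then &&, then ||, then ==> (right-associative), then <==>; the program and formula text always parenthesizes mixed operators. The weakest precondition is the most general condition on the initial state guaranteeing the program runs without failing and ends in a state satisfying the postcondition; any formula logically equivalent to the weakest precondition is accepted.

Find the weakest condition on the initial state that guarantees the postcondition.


Working backward. After the program, the postcondition h - 7 != -7 must hold; in canonical form it is h != 0.
Before h := h - 7: h != 7
Before q := h - 8: h != 7
Before q := h: h != 7
Before q := q: h != 7
Answer: WP = h != 7


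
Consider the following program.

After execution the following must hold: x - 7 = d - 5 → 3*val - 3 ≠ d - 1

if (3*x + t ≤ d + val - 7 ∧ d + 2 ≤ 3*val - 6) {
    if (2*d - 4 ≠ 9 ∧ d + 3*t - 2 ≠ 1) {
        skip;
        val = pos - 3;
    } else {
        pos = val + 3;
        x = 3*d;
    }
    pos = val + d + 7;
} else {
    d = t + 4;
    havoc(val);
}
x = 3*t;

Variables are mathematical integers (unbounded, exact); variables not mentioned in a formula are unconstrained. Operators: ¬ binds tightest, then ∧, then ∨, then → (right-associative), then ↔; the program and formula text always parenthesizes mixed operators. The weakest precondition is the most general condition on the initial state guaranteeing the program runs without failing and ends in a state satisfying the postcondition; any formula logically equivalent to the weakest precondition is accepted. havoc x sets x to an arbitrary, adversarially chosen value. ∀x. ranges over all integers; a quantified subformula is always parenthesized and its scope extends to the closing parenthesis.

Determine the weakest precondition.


Working backward. After the program, the postcondition x - 7 = d - 5 → 3*val - 3 ≠ d - 1 must hold; in canonical form it is x = d + 2 → 3*val ≠ d + 2.
Before x := 3*t: 3*t = d + 2 → 3*val ≠ d + 2
Then branch requires ((2*d ≠ 13 ∧ d + 3*t ≠ 3) → (3*t = d + 2 → 3*pos ≠ d + 11)) ∧ ((¬(2*d ≠ 13 ∧ d + 3*t ≠ 3)) → (3*t = d + 2 → 3*val ≠ d + 2)); else branch requires ∀val_1. (2*t = 6 → 3*val_1 ≠ t + 6).
Before the if: ((t + 3*x ≤ d + val - 7 ∧ d ≤ 3*val - 8) → (((2*d ≠ 13 ∧ d + 3*t ≠ 3) → (3*t = d + 2 → 3*pos ≠ d + 11)) ∧ ((¬(2*d ≠ 13 ∧ d + 3*t ≠ 3)) → (3*t = d + 2 → 3*val ≠ d + 2)))) ∧ ((¬(t + 3*x ≤ d + val - 7 ∧ d ≤ 3*val - 8)) → (∀val_1. (2*t = 6 → 3*val_1 ≠ t + 6)))
Answer: WP = ((t + 3*x ≤ d + val - 7 ∧ d ≤ 3*val - 8) → (((2*d ≠ 13 ∧ d + 3*t ≠ 3) → (3*t = d + 2 → 3*pos ≠ d + 11)) ∧ ((¬(2*d ≠ 13 ∧ d + 3*t ≠ 3)) → (3*t = d + 2 → 3*val ≠ d + 2)))) ∧ ((¬(t + 3*x ≤ d + val - 7 ∧ d ≤ 3*val - 8)) → (∀val_1. (2*t = 6 → 3*val_1 ≠ t + 6)))
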